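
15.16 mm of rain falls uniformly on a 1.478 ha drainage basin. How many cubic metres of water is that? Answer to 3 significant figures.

Area: 1.478 ha = 14780 m².
1 mm over 1 m² is 1 L, so volume = 15.16 × 14780 = 224064.8 L = 224 m³.

224 cubic metres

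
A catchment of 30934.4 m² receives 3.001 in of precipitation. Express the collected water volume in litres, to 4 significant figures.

2358000 litres

Depth: 3.001 in × 25.4 = 76.2254 mm.
1 mm over 1 m² is 1 L, so volume = 76.2254 × 30934.4 = 2357987 L ≈ 2358000 L.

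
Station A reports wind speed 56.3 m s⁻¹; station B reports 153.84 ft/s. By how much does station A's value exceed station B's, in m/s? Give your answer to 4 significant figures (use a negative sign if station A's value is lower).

station B: 153.84 ft/s = 46.89043 m/s.
Difference: 56.30000 − 46.89043 = 9.410 m/s.

9.410 m/s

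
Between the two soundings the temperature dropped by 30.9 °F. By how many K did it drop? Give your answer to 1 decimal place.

17.2 K

A change of 1 °C equals a change of 1.8 °F: ΔK = 30.9 × 0.5556 = 17.2 K.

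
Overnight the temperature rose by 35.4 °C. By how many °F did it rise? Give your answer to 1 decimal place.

Converting a difference, only the 9/5 scale factor applies: Δ°F = 35.4 × 1.8 = 63.7 °F.

63.7 °F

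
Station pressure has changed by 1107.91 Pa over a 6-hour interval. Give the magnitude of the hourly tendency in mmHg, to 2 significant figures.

1.4 mmHg per hour

1107.91 Pa / 6 h × 0.00750062 mmHg/Pa = 1.4 mmHg/h.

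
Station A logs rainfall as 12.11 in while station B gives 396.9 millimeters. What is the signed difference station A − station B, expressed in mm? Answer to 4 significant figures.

-89.31 mm

station A: 12.11 in = 307.5940 mm.
Difference: 307.5940 − 396.9000 = -89.31 mm.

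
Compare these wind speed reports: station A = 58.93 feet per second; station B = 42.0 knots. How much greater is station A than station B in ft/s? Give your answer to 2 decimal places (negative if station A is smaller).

station B: 42.0 kt = 70.8880 ft/s.
Difference: 58.9300 − 70.8880 = -11.96 ft/s.

-11.96 ft/s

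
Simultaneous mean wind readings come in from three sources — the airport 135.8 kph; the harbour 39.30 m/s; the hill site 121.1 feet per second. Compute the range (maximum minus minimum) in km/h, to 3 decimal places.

8.599 km/h

the harbour: 39.30 m/s = 141.48000 km/h.
the hill site: 121.1 ft/s = 132.88061 km/h.
Spread: 141.48000 − 132.88061 = 8.599 km/h.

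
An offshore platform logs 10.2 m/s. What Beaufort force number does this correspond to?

10.2 m/s lies in the Beaufort 5 band (fresh breeze, 8.0–10.7 m/s).

Beaufort force 5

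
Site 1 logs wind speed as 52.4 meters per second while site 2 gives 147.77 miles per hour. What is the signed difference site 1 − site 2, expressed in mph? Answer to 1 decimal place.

-30.6 mph

site 1: 52.4 m/s = 117.215 mph.
Difference: 117.215 − 147.770 = -30.6 mph.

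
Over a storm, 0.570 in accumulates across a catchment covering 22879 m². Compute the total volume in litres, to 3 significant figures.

Depth: 0.570 in × 25.4 = 14.478 mm.
1 mm over 1 m² is 1 L, so volume = 14.478 × 22879 = 331242.16 L ≈ 331000 L.

331000 litres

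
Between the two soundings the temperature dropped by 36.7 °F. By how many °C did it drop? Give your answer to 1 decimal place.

A change of 1 °C equals a change of 1.8 °F: Δ°C = 36.7 × 0.5556 = 20.4 °C.

20.4 °C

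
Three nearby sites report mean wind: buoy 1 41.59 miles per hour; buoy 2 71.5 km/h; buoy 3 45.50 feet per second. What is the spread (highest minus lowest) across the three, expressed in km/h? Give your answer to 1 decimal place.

21.6 km/h

buoy 1: 41.59 mph = 66.933 km/h.
buoy 3: 45.50 ft/s = 49.926 km/h.
Spread: 71.500 − 49.926 = 21.6 km/h.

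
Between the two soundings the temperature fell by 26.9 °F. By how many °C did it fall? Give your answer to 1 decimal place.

Converting a difference, only the 9/5 scale factor applies: Δ°C = 26.9 × 0.5556 = 14.9 °C.

14.9 °C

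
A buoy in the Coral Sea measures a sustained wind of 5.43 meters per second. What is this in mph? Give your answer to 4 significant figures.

1 m/s = 2.23694 mph, so 5.43 × 2.23694 = 12.15 mph.

12.15 mph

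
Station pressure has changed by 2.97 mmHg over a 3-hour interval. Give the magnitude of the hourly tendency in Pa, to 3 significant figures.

2.97 mmHg / 3 h × 133.322 Pa/mmHg = 132 Pa/h.

132 Pa per hour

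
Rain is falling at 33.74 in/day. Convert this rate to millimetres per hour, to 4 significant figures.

35.71 mm/hour

33.74 in/day × 25.4 mm/in × 0.0416667 day/hour = 35.71 mm/hour.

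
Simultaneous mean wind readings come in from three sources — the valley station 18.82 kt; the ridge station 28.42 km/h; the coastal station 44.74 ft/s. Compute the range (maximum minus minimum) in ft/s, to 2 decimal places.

18.84 ft/s

the valley station: 18.82 kt = 31.7646 ft/s.
the ridge station: 28.42 km/h = 25.9004 ft/s.
Spread: 44.7400 − 25.9004 = 18.84 ft/s.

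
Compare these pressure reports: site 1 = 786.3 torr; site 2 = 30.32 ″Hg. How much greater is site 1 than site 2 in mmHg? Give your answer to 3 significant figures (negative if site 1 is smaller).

site 2: 30.32 inHg = 770.128 mmHg.
Difference: 786.300 − 770.128 = 16.2 mmHg.

16.2 mmHg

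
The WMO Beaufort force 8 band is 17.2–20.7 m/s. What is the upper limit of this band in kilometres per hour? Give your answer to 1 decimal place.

17.2–20.7 m/s × 3.6 = 61.9–74.5 km/h.

74.5 km/h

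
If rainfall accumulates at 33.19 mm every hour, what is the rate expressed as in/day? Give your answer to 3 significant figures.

31.4 in/day

33.19 mm/hour × 0.0393701 in/mm × 24 hour/day = 31.4 in/day.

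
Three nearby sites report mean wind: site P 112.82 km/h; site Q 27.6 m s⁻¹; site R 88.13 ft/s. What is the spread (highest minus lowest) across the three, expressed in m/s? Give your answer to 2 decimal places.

4.48 m/s

site P: 112.82 km/h = 31.3389 m/s.
site R: 88.13 ft/s = 26.8620 m/s.
Spread: 31.3389 − 26.8620 = 4.48 m/s.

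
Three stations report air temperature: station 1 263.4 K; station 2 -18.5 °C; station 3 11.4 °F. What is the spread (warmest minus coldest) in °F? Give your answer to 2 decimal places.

station 1: 263.4 K = -9.750 °C.
station 3: 11.4 °F = -11.444 °C.
Spread: (-9.750) − (-18.500) = 8.750 °C = 15.75 °F.

15.75 °F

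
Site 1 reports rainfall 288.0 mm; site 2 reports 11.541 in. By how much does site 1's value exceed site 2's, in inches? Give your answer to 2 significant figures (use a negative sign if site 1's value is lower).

-0.20 in

site 1: 288.0 mm = 11.3386 in.
Difference: 11.3386 − 11.5410 = -0.20 in.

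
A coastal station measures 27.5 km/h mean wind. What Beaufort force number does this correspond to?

Beaufort force 4

27.5 km/h = 7.6 m/s, which is Beaufort 4 (moderate breeze, 5.5–7.9 m/s).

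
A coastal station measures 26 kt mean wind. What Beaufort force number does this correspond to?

Beaufort force 6

26 kt lies in the Beaufort 6 band (strong breeze, 22–27 kt).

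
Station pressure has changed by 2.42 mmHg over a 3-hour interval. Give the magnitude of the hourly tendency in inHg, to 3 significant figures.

0.0318 inHg per hour

2.42 mmHg / 3 h × 0.0393701 inHg/mmHg = 0.0318 inHg/h.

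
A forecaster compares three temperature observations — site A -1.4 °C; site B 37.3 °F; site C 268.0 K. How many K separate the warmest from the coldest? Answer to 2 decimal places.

8.09 K

site B: 37.3 °F = 2.944 °C.
site C: 268.0 K = -5.150 °C.
Spread: 2.944 − (-5.150) = 8.094 °C.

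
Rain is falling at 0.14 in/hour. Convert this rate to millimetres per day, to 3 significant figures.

0.14 in/hour × 25.4 mm/in × 24 hour/day = 85.3 mm/day.

85.3 mm/day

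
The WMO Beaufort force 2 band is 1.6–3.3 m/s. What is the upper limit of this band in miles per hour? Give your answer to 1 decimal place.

7.4 mph

1.6–3.3 m/s × 2.237 = 3.6–7.4 mph.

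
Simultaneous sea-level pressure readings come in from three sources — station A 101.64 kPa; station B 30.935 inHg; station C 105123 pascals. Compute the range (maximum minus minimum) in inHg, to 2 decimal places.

station A: 101.64 kPa = 30.0143 inHg.
station C: 105123 Pa = 31.0428 inHg.
Spread: 31.0428 − 30.0143 = 1.03 inHg.

1.03 inHg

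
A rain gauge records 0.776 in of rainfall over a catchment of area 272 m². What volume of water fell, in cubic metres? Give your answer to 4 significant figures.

Depth: 0.776 in × 25.4 = 19.7104 mm.
1 mm over 1 m² is 1 L, so volume = 19.7104 × 272 = 5361.2288 L = 5.361 m³.

5.361 cubic metres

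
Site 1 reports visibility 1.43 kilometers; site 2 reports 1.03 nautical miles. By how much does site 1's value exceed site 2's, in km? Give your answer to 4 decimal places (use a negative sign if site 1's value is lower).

-0.4776 km

site 2: 1.03 nmi = 1.907560 km.
Difference: 1.430000 − 1.907560 = -0.4776 km.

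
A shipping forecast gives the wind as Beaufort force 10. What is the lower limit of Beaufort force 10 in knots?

Beaufort 10 (storm) spans 48–55 knots.

48 kt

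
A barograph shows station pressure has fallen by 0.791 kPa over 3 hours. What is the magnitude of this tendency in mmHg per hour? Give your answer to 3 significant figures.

0.791 kPa / 3 h × 7.50062 mmHg/kPa = 1.98 mmHg/h.

1.98 mmHg per hour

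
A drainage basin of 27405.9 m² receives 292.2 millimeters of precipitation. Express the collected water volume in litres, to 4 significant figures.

8008000 litres

1 mm over 1 m² is 1 L, so volume = 292.2 × 27405.9 = 8008004 L ≈ 8008000 L.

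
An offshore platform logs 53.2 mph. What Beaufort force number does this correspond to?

Beaufort force 9

53.2 mph = 23.8 m/s, which is Beaufort 9 (strong gale, 20.8–24.4 m/s).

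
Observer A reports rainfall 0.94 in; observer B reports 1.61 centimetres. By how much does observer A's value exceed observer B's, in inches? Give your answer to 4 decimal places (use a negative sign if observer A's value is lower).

0.3061 in

observer B: 1.61 cm = 0.633858 in.
Difference: 0.940000 − 0.633858 = 0.3061 in.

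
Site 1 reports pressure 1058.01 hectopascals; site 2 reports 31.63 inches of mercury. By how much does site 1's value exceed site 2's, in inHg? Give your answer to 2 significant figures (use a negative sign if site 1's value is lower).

site 1: 1058.01 hPa = 31.2430 inHg.
Difference: 31.2430 − 31.6300 = -0.39 inHg.

-0.39 inHg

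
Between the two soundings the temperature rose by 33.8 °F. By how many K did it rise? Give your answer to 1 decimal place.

A change of 1 °C equals a change of 1.8 °F: ΔK = 33.8 × 0.5556 = 18.8 K.

18.8 K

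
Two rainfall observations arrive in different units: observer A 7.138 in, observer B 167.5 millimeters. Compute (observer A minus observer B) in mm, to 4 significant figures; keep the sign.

13.81 mm

observer A: 7.138 in = 181.3052 mm.
Difference: 181.3052 − 167.5000 = 13.81 mm.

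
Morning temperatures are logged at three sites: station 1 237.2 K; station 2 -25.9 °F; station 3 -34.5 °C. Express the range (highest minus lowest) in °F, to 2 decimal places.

station 1: 237.2 K = -35.950 °C.
station 2: -25.9 °F = -32.167 °C.
Spread: (-32.167) − (-35.950) = 3.783 °C = 6.81 °F.

6.81 °F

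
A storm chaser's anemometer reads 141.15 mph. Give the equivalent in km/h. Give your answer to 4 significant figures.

227.2 km/h

1 mph = 1.60934 km/h, so 141.15 × 1.60934 = 227.2 km/h.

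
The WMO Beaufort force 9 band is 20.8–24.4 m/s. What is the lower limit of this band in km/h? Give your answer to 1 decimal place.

20.8–24.4 m/s × 3.6 = 74.9–87.8 km/h.

74.9 km/h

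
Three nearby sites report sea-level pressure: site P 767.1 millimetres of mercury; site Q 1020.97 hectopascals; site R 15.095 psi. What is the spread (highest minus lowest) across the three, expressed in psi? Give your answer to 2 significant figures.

site P: 767.1 mmHg = 14.8332 psi.
site Q: 1020.97 hPa = 14.8079 psi.
Spread: 15.0950 − 14.8079 = 0.29 psi.

0.29 psi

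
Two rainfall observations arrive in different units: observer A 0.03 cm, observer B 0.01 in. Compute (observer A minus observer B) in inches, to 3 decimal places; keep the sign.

0.002 in

observer A: 0.03 cm = 0.01181 in.
Difference: 0.01181 − 0.01000 = 0.002 in.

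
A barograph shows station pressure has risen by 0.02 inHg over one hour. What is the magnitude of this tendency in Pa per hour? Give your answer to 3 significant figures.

67.7 Pa per hour

0.02 inHg / 1 h × 3386.39 Pa/inHg = 67.7 Pa/h.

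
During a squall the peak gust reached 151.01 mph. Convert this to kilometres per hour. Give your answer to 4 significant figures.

243.0 km/h

1 mph = 1.60934 km/h, so 151.01 × 1.60934 = 243.0 km/h.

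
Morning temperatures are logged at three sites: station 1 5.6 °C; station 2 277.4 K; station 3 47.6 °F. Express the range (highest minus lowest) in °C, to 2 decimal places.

4.42 °C

station 2: 277.4 K = 4.250 °C.
station 3: 47.6 °F = 8.667 °C.
Spread: 8.667 − 4.250 = 4.417 °C.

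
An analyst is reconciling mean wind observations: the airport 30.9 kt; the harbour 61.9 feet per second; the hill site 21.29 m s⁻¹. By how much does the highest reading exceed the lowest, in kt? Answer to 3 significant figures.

the harbour: 61.9 ft/s = 36.675 kt.
the hill site: 21.29 m/s = 41.384 kt.
Spread: 41.384 − 30.900 = 10.5 kt.

10.5 kt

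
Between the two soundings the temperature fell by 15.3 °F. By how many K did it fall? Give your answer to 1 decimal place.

8.5 K

For a temperature change the 32° offset cancels: ΔK = 15.3 × 0.5556 = 8.5 K.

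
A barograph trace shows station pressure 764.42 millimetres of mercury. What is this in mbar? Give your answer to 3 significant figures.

1020 mb

1 mmHg = 1.33322 mb, so 764.42 × 1.33322 = 1020 mb.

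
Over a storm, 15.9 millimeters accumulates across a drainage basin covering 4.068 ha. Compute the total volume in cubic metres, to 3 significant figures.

647 cubic metres

Area: 4.068 ha = 40680 m².
1 mm over 1 m² is 1 L, so volume = 15.9 × 40680 = 646812 L = 647 m³.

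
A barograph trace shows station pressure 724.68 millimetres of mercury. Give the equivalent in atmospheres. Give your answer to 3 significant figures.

1 mmHg = 0.00131579 atm, so 724.68 × 0.00131579 = 0.954 atm.

0.954 atm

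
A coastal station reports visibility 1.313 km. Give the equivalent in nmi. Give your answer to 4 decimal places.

0.7090 nmi

1 km = 0.539957 nmi, so 1.313 × 0.539957 = 0.7090 nmi.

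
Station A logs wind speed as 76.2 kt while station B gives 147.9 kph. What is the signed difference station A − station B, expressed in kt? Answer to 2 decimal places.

station B: 147.9 km/h = 79.8596 kt.
Difference: 76.2000 − 79.8596 = -3.66 kt.

-3.66 kt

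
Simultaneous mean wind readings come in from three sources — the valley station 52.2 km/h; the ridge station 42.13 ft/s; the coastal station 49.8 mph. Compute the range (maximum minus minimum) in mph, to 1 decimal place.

21.1 mph

the valley station: 52.2 km/h = 32.436 mph.
the ridge station: 42.13 ft/s = 28.725 mph.
Spread: 49.800 − 28.725 = 21.1 mph.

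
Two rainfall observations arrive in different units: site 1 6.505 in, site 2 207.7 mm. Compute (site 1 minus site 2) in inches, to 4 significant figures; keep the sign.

site 2: 207.7 mm = 8.17717 in.
Difference: 6.50500 − 8.17717 = -1.672 in.

-1.672 in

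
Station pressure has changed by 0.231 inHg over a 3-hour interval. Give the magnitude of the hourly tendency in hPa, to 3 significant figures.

2.61 hPa per hour

0.231 inHg / 3 h × 33.8639 hPa/inHg = 2.61 hPa/h.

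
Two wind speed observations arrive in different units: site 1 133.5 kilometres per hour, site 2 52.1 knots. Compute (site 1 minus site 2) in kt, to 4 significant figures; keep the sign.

19.98 kt

site 1: 133.5 km/h = 72.0842 kt.
Difference: 72.0842 − 52.1000 = 19.98 kt.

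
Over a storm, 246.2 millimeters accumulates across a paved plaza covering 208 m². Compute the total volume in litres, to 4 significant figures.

1 mm over 1 m² is 1 L, so volume = 246.2 × 208 = 51209.6 L ≈ 51210 L.

51210 litres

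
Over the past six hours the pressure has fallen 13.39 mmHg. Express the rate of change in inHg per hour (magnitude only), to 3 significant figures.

13.39 mmHg / 6 h × 0.0393701 inHg/mmHg = 0.0879 inHg/h.

0.0879 inHg per hour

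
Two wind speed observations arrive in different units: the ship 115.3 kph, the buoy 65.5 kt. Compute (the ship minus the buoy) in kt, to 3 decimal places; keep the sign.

the ship: 115.3 km/h = 62.25702 kt.
Difference: 62.25702 − 65.50000 = -3.243 kt.

-3.243 kt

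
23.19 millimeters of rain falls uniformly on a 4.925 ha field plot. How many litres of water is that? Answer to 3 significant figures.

Area: 4.925 ha = 49250 m².
1 mm over 1 m² is 1 L, so volume = 23.19 × 49250 = 1142107.5 L ≈ 1140000 L.

1140000 litres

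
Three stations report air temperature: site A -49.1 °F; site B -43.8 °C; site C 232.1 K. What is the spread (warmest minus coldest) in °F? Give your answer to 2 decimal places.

7.21 °F

site A: -49.1 °F = -45.056 °C.
site C: 232.1 K = -41.050 °C.
Spread: (-41.050) − (-45.056) = 4.006 °C = 7.21 °F.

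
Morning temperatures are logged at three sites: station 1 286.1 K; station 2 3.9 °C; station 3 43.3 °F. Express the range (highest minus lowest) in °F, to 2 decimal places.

station 1: 286.1 K = 12.950 °C.
station 3: 43.3 °F = 6.278 °C.
Spread: 12.950 − 3.900 = 9.050 °C = 16.29 °F.

16.29 °F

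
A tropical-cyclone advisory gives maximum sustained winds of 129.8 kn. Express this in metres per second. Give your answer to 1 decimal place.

1 kt = 0.514444 m/s, so 129.8 × 0.514444 = 66.8 m/s.

66.8 m/s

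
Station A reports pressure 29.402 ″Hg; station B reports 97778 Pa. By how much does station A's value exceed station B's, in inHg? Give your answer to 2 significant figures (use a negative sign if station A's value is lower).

station B: 97778 Pa = 28.8738 inHg.
Difference: 29.4020 − 28.8738 = 0.53 inHg.

0.53 inHg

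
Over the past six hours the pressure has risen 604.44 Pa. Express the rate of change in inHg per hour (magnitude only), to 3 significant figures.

0.0297 inHg per hour

604.44 Pa / 6 h × 0.0002953 inHg/Pa = 0.0297 inHg/h.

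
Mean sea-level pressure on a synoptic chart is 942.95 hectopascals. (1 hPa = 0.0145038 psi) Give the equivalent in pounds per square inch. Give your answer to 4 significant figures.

1 hPa = 0.0145038 psi, so 942.95 × 0.0145038 = 13.68 psi.

13.68 psi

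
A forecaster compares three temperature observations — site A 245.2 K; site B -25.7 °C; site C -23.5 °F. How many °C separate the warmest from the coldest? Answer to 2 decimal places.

site A: 245.2 K = -27.950 °C.
site C: -23.5 °F = -30.833 °C.
Spread: (-25.700) − (-30.833) = 5.133 °C.

5.13 °C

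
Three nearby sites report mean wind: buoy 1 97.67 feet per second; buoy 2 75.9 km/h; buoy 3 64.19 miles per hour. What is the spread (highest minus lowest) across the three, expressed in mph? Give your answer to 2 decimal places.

19.43 mph

buoy 1: 97.67 ft/s = 66.5932 mph.
buoy 2: 75.9 km/h = 47.1621 mph.
Spread: 66.5932 − 47.1621 = 19.43 mph.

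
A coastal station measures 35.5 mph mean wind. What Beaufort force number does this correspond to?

35.5 mph = 15.9 m/s, which is Beaufort 7 (near gale, 13.9–17.1 m/s).

Beaufort force 7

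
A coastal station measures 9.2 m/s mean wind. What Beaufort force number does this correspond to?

9.2 m/s lies in the Beaufort 5 band (fresh breeze, 8.0–10.7 m/s).

Beaufort force 5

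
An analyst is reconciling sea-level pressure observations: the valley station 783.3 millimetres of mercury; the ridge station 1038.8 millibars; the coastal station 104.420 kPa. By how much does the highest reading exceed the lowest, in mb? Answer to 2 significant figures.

the valley station: 783.3 mmHg = 1044.314 mb.
the coastal station: 104.420 kPa = 1044.200 mb.
Spread: 1044.314 − 1038.800 = 5.5 mb.

5.5 mb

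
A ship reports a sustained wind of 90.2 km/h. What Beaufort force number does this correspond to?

90.2 km/h = 25.1 m/s, which is Beaufort 10 (storm, 24.5–28.4 m/s).

Beaufort force 10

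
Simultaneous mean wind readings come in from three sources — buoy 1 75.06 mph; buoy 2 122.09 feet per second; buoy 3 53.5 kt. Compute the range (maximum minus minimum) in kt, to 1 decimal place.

buoy 1: 75.06 mph = 65.225 kt.
buoy 2: 122.09 ft/s = 72.336 kt.
Spread: 72.336 − 53.500 = 18.8 kt.

18.8 kt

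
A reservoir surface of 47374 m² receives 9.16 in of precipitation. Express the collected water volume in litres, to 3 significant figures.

11000000 litres

Depth: 9.16 in × 25.4 = 232.664 mm.
1 mm over 1 m² is 1 L, so volume = 232.664 × 47374 = 11022224 L ≈ 11000000 L.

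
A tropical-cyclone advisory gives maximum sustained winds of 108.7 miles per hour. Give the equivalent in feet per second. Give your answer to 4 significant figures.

1 mph = 1.46667 ft/s, so 108.7 × 1.46667 = 159.4 ft/s.

159.4 ft/s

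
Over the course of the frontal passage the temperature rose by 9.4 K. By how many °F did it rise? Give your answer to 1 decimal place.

A change of 1 °C equals a change of 1.8 °F: Δ°F = 9.4 × 1.8 = 16.9 °F.

16.9 °F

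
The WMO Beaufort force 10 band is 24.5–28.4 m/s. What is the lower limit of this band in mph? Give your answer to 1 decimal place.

54.8 mph

24.5–28.4 m/s × 2.237 = 54.8–63.5 mph.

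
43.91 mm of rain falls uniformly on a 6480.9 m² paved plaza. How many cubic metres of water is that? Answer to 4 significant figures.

284.6 cubic metres

1 mm over 1 m² is 1 L, so volume = 43.91 × 6480.9 = 284576.32 L = 284.6 m³.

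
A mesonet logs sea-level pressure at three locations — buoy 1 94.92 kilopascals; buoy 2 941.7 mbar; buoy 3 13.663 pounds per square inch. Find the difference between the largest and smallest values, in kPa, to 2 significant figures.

buoy 2: 941.7 mb = 94.1700 kPa.
buoy 3: 13.663 psi = 94.2031 kPa.
Spread: 94.9200 − 94.1700 = 0.75 kPa.

0.75 kPa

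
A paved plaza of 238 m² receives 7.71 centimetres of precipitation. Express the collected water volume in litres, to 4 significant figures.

Depth: 7.71 cm × 10 = 77.1 mm.
1 mm over 1 m² is 1 L, so volume = 77.1 × 238 = 18349.8 L ≈ 18350 L.

18350 litres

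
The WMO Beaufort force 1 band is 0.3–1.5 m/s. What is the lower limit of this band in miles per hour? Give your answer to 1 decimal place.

0.3–1.5 m/s × 2.237 = 0.7–3.4 mph.

0.7 mph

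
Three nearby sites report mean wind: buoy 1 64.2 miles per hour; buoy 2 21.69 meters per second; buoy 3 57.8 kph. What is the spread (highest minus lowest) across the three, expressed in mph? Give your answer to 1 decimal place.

28.3 mph

buoy 2: 21.69 m/s = 48.519 mph.
buoy 3: 57.8 km/h = 35.915 mph.
Spread: 64.200 − 35.915 = 28.3 mph.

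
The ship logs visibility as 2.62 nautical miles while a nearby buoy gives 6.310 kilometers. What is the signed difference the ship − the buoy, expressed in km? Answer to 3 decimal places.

the ship: 2.62 nmi = 4.85224 km.
Difference: 4.85224 − 6.31000 = -1.458 km.

-1.458 km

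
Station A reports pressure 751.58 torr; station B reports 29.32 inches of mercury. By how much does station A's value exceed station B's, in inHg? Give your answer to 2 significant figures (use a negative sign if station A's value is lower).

0.27 inHg

station A: 751.58 mmHg = 29.5898 inHg.
Difference: 29.5898 − 29.3200 = 0.27 inHg.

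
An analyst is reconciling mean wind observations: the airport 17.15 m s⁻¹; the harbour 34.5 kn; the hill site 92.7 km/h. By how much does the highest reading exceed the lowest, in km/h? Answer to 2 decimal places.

30.96 km/h

the airport: 17.15 m/s = 61.7400 km/h.
the harbour: 34.5 kt = 63.8940 km/h.
Spread: 92.7000 − 61.7400 = 30.96 km/h.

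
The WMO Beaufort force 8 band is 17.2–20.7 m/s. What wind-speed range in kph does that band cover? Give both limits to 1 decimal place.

17.2–20.7 m/s × 3.6 = 61.9–74.5 km/h.

61.9 to 74.5 km/h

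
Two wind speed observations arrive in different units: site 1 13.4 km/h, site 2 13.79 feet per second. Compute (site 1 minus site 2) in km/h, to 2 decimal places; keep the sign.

site 2: 13.79 ft/s = 15.1315 km/h.
Difference: 13.4000 − 15.1315 = -1.73 km/h.

-1.73 km/h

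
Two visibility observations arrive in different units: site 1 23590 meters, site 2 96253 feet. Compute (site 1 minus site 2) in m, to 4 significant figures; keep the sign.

-5748 m

site 2: 96253 ft = 29337.91 m.
Difference: 23590.00 − 29337.91 = -5748 m.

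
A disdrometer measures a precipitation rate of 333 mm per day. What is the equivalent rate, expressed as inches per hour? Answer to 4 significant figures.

0.5463 in/hour

333 mm/day × 0.0393701 in/mm × 0.0416667 day/hour = 0.5463 in/hour.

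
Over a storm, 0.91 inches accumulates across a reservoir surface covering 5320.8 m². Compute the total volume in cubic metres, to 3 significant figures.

Depth: 0.91 in × 25.4 = 23.114 mm.
1 mm over 1 m² is 1 L, so volume = 23.114 × 5320.8 = 122984.97 L = 123 m³.

123 cubic metres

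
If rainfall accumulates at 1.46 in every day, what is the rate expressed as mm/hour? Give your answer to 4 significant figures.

1.545 mm/hour

1.46 in/day × 25.4 mm/in × 0.0416667 day/hour = 1.545 mm/hour.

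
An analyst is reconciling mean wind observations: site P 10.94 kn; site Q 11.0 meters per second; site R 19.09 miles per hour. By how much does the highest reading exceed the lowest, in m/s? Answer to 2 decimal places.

5.37 m/s

site P: 10.94 kt = 5.6280 m/s.
site R: 19.09 mph = 8.5340 m/s.
Spread: 11.0000 − 5.6280 = 5.37 m/s.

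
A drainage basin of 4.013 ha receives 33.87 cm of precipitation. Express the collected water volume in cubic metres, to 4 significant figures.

Depth: 33.87 cm × 10 = 338.7 mm.
Area: 4.013 ha = 40130 m².
1 mm over 1 m² is 1 L, so volume = 338.7 × 40130 = 13592031 L = 13590 m³.

13590 cubic metres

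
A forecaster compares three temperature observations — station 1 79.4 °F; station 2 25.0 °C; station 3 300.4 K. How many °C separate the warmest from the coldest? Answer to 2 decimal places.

2.25 °C

station 1: 79.4 °F = 26.333 °C.
station 3: 300.4 K = 27.250 °C.
Spread: 27.250 − 25.000 = 2.250 °C.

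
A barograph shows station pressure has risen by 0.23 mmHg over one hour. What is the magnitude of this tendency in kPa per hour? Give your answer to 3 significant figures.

0.23 mmHg / 1 h × 0.133322 kPa/mmHg = 0.0307 kPa/h.

0.0307 kPa per hour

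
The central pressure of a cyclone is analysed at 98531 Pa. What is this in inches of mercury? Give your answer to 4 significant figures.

29.10 inHg

1 Pa = 0.0002953 inHg, so 98531 × 0.0002953 = 29.10 inHg.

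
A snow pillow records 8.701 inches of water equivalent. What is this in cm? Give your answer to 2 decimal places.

1 in = 2.54 cm, so 8.701 × 2.54 = 22.10 cm.

22.10 cm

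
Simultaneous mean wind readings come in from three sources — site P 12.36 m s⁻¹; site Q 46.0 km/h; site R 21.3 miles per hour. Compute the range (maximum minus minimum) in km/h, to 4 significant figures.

site P: 12.36 m/s = 44.4960 km/h.
site R: 21.3 mph = 34.2790 km/h.
Spread: 46.0000 − 34.2790 = 11.72 km/h.

11.72 km/h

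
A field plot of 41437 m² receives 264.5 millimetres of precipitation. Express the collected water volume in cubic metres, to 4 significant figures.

10960 cubic metres

1 mm over 1 m² is 1 L, so volume = 264.5 × 41437 = 10960086 L = 10960 m³.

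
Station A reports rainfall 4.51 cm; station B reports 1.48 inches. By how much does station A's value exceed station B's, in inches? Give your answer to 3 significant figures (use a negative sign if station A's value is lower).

0.296 in

station A: 4.51 cm = 1.77559 in.
Difference: 1.77559 − 1.48000 = 0.296 in.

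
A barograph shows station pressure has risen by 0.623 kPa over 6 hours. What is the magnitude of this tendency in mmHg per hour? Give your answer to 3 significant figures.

0.623 kPa / 6 h × 7.50062 mmHg/kPa = 0.779 mmHg/h.

0.779 mmHg per hour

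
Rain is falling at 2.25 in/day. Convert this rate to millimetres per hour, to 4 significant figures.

2.25 in/day × 25.4 mm/in × 0.0416667 day/hour = 2.381 mm/hour.

2.381 mm/hour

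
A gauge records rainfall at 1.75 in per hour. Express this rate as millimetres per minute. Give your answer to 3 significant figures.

1.75 in/hour × 25.4 mm/in × 0.0166667 hour/minute = 0.741 mm/minute.

0.741 mm/minute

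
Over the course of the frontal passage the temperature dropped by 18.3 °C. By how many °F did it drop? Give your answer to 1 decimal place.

32.9 °F

A change of 1 °C equals a change of 1.8 °F: Δ°F = 18.3 × 1.8 = 32.9 °F.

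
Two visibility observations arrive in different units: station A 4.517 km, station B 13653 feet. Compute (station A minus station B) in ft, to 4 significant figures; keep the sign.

station A: 4.517 km = 14819.55 ft.
Difference: 14819.55 − 13653.00 = 1167 ft.

1167 ft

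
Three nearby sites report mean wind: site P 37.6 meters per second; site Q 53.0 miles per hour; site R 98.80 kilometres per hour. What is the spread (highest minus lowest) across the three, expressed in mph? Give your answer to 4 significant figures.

site P: 37.6 m/s = 84.1088 mph.
site R: 98.80 km/h = 61.3915 mph.
Spread: 84.1088 − 53.0000 = 31.11 mph.

31.11 mph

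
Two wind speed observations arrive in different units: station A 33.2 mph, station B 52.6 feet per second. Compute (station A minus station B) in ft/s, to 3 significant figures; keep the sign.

station A: 33.2 mph = 48.6933 ft/s.
Difference: 48.6933 − 52.6000 = -3.91 ft/s.

-3.91 ft/s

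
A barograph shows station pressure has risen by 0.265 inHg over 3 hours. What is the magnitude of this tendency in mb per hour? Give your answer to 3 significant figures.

2.99 mb per hour

0.265 inHg / 3 h × 33.8639 mb/inHg = 2.99 mb/h.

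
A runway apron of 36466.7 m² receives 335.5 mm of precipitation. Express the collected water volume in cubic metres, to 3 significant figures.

12200 cubic metres

1 mm over 1 m² is 1 L, so volume = 335.5 × 36466.7 = 12234578 L = 12200 m³.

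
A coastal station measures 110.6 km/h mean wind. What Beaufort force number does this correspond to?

Beaufort force 11

110.6 km/h = 30.7 m/s, which is Beaufort 11 (violent storm, 28.5–32.6 m/s).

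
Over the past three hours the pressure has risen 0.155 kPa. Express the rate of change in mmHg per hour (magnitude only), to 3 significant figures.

0.388 mmHg per hour

0.155 kPa / 3 h × 7.50062 mmHg/kPa = 0.388 mmHg/h.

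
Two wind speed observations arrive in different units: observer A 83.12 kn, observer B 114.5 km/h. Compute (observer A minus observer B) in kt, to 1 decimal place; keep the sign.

21.3 kt

observer B: 114.5 km/h = 61.825 kt.
Difference: 83.120 − 61.825 = 21.3 kt.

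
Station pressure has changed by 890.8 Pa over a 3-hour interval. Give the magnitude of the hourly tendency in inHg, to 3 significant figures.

0.0877 inHg per hour

890.8 Pa / 3 h × 0.0002953 inHg/Pa = 0.0877 inHg/h.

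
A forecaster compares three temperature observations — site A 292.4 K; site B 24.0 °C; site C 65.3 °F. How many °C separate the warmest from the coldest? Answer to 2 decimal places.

site A: 292.4 K = 19.250 °C.
site C: 65.3 °F = 18.500 °C.
Spread: 24.000 − 18.500 = 5.500 °C.

5.50 °C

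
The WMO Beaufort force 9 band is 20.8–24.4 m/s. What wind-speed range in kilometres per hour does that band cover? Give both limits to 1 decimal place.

20.8–24.4 m/s × 3.6 = 74.9–87.8 km/h.

74.9 to 87.8 km/h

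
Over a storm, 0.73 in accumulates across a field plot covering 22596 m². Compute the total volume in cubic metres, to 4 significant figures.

Depth: 0.73 in × 25.4 = 18.542 mm.
1 mm over 1 m² is 1 L, so volume = 18.542 × 22596 = 418975.03 L = 419.0 m³.

419.0 cubic metres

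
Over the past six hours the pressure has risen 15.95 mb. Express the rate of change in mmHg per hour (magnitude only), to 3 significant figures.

1.99 mmHg per hour

15.95 mb / 6 h × 0.750062 mmHg/mb = 1.99 mmHg/h.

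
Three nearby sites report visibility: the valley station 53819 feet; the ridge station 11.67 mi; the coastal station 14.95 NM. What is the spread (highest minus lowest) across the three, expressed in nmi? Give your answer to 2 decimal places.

the valley station: 53819 ft = 8.8575 nmi.
the ridge station: 11.67 SM = 10.1410 nmi.
Spread: 14.9500 − 8.8575 = 6.09 nmi.

6.09 nmi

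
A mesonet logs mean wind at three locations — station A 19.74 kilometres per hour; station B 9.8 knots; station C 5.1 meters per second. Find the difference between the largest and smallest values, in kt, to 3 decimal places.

0.859 kt

station A: 19.74 km/h = 10.65875 kt.
station C: 5.1 m/s = 9.91361 kt.
Spread: 10.65875 − 9.80000 = 0.859 kt.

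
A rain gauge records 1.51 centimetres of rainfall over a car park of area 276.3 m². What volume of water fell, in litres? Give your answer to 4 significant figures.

Depth: 1.51 cm × 10 = 15.1 mm.
1 mm over 1 m² is 1 L, so volume = 15.1 × 276.3 = 4172.13 L ≈ 4172 L.

4172 litres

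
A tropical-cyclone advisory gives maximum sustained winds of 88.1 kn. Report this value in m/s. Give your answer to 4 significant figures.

1 kt = 0.514444 m/s, so 88.1 × 0.514444 = 45.32 m/s.

45.32 m/s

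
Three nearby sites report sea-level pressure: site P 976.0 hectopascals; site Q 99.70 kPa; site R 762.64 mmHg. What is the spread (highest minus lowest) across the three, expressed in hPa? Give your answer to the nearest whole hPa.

41 hPa

site Q: 99.70 kPa = 997.00 hPa.
site R: 762.64 mmHg = 1016.77 hPa.
Spread: 1016.77 − 976.00 = 41 hPa.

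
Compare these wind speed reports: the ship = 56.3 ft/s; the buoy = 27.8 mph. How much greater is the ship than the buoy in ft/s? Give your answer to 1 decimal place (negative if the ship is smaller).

15.5 ft/s

the buoy: 27.8 mph = 40.773 ft/s.
Difference: 56.300 − 40.773 = 15.5 ft/s.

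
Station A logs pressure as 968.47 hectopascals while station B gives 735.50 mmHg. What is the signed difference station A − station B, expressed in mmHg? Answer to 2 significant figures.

station A: 968.47 hPa = 726.412 mmHg.
Difference: 726.412 − 735.500 = -9.1 mmHg.

-9.1 mmHg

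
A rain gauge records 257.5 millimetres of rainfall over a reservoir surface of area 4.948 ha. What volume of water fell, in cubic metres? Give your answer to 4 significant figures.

Area: 4.948 ha = 49480 m².
1 mm over 1 m² is 1 L, so volume = 257.5 × 49480 = 12741100 L = 12740 m³.

12740 cubic metres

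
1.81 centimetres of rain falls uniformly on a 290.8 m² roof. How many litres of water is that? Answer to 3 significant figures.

Depth: 1.81 cm × 10 = 18.1 mm.
1 mm over 1 m² is 1 L, so volume = 18.1 × 290.8 = 5263.48 L ≈ 5260 L.

5260 litres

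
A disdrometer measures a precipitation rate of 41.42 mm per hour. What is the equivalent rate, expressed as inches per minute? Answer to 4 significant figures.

41.42 mm/hour × 0.0393701 in/mm × 0.0166667 hour/minute = 0.02718 in/minute.

0.02718 in/minute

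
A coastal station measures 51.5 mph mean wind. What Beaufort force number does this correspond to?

51.5 mph = 23.0 m/s, which is Beaufort 9 (strong gale, 20.8–24.4 m/s).

Beaufort force 9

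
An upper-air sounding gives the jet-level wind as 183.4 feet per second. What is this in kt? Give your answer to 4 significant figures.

108.7 kt

1 ft/s = 0.592484 kt, so 183.4 × 0.592484 = 108.7 kt.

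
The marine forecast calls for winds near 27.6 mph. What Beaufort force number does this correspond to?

27.6 mph = 12.3 m/s, which is Beaufort 6 (strong breeze, 10.8–13.8 m/s).

Beaufort force 6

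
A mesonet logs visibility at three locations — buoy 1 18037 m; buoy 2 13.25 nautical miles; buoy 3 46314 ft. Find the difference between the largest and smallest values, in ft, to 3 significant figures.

34200 ft

buoy 1: 18037 m = 59176.51 ft.
buoy 2: 13.25 nmi = 80508.53 ft.
Spread: 80508.53 − 46314.00 = 34200 ft.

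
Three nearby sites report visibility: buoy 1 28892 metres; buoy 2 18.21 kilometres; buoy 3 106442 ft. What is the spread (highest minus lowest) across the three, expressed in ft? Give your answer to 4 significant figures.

buoy 1: 28892 m = 94790.03 ft.
buoy 2: 18.21 km = 59744.09 ft.
Spread: 106442.00 − 59744.09 = 46700 ft.

46700 ft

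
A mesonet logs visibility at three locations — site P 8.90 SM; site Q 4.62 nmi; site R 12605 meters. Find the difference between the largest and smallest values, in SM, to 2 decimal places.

3.58 SM

site Q: 4.62 nmi = 5.3166 SM.
site R: 12605 m = 7.8324 SM.
Spread: 8.9000 − 5.3166 = 3.58 SM.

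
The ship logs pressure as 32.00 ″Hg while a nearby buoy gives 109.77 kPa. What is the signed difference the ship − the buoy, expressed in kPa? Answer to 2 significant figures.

-1.4 kPa

the ship: 32.00 inHg = 108.364 kPa.
Difference: 108.364 − 109.770 = -1.4 kPa.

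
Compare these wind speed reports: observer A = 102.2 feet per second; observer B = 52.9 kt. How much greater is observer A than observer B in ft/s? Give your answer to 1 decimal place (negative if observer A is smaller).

observer B: 52.9 kt = 89.285 ft/s.
Difference: 102.200 − 89.285 = 12.9 ft/s.

12.9 ft/s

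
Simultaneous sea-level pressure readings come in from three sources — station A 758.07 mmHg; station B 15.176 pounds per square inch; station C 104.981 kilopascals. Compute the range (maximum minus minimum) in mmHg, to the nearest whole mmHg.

29 mmHg

station B: 15.176 psi = 784.83 mmHg.
station C: 104.981 kPa = 787.42 mmHg.
Spread: 787.42 − 758.07 = 29 mmHg.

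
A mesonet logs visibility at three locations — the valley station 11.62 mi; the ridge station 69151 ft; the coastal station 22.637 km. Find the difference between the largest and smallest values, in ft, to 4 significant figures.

the valley station: 11.62 SM = 61353.60 ft.
the coastal station: 22.637 km = 74268.37 ft.
Spread: 74268.37 − 61353.60 = 12910 ft.

12910 ft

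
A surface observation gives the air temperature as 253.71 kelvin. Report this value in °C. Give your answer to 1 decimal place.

-19.4 °C

°C = 253.71 − 273.15 = -19.4 °C.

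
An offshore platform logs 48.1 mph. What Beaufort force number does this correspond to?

Beaufort force 9

48.1 mph = 21.5 m/s, which is Beaufort 9 (strong gale, 20.8–24.4 m/s).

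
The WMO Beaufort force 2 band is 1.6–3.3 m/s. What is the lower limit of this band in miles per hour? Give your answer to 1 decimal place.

3.6 mph

1.6–3.3 m/s × 2.237 = 3.6–7.4 mph.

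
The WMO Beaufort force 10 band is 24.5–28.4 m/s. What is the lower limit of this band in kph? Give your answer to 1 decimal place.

88.2 km/h

24.5–28.4 m/s × 3.6 = 88.2–102.2 km/h.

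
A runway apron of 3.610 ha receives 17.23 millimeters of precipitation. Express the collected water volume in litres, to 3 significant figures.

622000 litres

Area: 3.610 ha = 36100 m².
1 mm over 1 m² is 1 L, so volume = 17.23 × 36100 = 622003 L ≈ 622000 L.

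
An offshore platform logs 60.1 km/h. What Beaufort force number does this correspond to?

60.1 km/h = 16.7 m/s, which is Beaufort 7 (near gale, 13.9–17.1 m/s).

Beaufort force 7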